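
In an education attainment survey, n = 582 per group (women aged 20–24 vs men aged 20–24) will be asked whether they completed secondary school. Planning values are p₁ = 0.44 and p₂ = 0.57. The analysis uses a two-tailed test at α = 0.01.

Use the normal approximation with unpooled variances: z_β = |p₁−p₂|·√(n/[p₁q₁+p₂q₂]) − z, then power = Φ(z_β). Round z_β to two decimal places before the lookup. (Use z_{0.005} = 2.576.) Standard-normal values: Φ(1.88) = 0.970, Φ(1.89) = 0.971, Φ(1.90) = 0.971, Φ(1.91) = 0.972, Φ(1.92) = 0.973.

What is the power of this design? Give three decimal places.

z_β = |p₁−p₂|·√(n/[p₁q₁+p₂q₂]) − z_{α/2}
    = 0.13 · √(582/0.4915) − 2.576
    = 0.13 · 34.4112 − 2.576
    = 4.4735 − 2.576 = 1.8975 → 1.90
Power = Φ(1.90) = 0.971.

Power ≈ 0.971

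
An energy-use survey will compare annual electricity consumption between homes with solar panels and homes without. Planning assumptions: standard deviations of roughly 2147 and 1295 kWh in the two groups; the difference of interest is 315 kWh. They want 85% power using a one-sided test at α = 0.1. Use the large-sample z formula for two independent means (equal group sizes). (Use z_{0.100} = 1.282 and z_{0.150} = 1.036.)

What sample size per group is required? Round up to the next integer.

n = (z_α + z_β)² · (σ₁² + σ₂²) / δ²
  = (1.282 + 1.036)² · (2147² + 1295² = 6286634) / 315²
  = 5.3731 · 6286634 / 99225
  = 340.43
Round up → n = 341 per group.

n = 341 per group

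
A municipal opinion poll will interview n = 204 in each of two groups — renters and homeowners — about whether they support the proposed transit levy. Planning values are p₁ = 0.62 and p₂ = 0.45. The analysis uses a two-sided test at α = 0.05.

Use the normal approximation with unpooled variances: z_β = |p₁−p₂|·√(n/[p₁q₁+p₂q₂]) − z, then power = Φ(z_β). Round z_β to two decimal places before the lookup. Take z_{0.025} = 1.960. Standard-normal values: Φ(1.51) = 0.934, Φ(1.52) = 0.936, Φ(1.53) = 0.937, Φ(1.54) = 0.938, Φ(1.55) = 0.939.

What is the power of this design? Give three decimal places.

z_β = |p₁−p₂|·√(n/[p₁q₁+p₂q₂]) − z_{α/2}
    = 0.17 · √(204/0.4831) − 1.960
    = 0.17 · 20.5493 − 1.960
    = 3.4934 − 1.960 = 1.5334 → 1.53
Power = Φ(1.53) = 0.937.

Power ≈ 0.937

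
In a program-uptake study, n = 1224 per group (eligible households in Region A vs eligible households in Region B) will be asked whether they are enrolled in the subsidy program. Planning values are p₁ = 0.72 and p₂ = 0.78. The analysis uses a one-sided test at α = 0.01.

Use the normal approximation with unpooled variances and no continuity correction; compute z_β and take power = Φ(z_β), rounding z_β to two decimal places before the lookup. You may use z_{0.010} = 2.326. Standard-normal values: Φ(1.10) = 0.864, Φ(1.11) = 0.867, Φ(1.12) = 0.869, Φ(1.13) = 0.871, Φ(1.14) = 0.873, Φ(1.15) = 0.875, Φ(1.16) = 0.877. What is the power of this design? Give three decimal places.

Power ≈ 0.867

z_β = |p₁−p₂|·√(n/[p₁q₁+p₂q₂]) − z_α
    = 0.06 · √(1224/0.3732) − 2.326
    = 0.06 · 57.2690 − 2.326
    = 3.4361 − 2.326 = 1.1101 → 1.11
Power = Φ(1.11) = 0.867.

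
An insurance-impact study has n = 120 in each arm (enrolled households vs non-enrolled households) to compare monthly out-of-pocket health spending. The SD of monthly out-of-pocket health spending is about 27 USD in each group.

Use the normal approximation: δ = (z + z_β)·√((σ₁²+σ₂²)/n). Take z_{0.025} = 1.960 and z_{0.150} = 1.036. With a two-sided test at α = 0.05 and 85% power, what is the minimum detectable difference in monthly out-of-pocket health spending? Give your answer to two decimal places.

δ = (z_{α/2} + z_β) · √((σ₁²+σ₂²)/n)
  = (1.960 + 1.036) · √(1458/120)
  = 2.996 · √12.15
  = 2.996 · 3.4857
  = 10.4431

Minimum detectable difference ≈ 10.44 USD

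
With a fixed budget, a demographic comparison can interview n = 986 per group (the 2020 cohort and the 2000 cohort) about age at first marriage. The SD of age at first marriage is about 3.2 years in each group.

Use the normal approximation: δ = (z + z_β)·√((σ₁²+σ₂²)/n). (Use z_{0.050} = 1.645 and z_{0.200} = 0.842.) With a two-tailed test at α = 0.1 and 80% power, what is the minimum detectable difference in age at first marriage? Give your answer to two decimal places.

Minimum detectable difference ≈ 0.36 years

δ = (z_{α/2} + z_β) · √((σ₁²+σ₂²)/n)
  = (1.645 + 0.842) · √(20.48/986)
  = 2.487 · √0.02077
  = 2.487 · 0.1441
  = 0.3584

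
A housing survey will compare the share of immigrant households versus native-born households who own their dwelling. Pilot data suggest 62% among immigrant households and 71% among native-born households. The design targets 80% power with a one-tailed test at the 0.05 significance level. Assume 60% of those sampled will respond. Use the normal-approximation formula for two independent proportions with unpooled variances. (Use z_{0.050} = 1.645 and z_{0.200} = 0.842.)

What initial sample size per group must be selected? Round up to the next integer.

n = 562 per group

n = (z_α + z_β)² · [p₁(1−p₁) + p₂(1−p₂)] / (p₁ − p₂)²
  = (1.645 + 0.842)² · (0.62·0.38 + 0.71·0.29) / (-0.09)²
  = (2.487)² · (0.2356 + 0.2059) / 0.0081
  = 6.1852 · 0.4415 / 0.0081
  = 337.13
Adjust for 60% response: 337.13 / 0.60 = 561.88.
Round up → n = 562 per group.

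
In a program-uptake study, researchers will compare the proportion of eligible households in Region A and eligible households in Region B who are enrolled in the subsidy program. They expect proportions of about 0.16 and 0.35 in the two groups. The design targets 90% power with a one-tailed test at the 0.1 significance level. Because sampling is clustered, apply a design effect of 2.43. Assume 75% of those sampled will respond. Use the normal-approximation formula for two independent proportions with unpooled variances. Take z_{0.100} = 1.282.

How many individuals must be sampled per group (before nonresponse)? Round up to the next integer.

n = (z_α + z_β)² · [p₁(1−p₁) + p₂(1−p₂)] / (p₁ − p₂)²
  = (1.282 + 1.282)² · (0.16·0.84 + 0.35·0.65) / (-0.19)²
  = (2.564)² · (0.1344 + 0.2275) / 0.0361
  = 6.5741 · 0.3619 / 0.0361
  = 65.90
Design effect: 2.43 × 65.90 = 160.15.
Adjust for 75% response: 160.15 / 0.75 = 213.53.
Round up → n = 214 per group.

n = 214 per group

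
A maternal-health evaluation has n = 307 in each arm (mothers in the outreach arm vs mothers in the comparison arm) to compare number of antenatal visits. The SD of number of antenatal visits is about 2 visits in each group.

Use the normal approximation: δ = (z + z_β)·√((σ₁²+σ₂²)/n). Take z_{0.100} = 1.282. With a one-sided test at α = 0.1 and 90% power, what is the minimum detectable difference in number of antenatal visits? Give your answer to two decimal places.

Minimum detectable difference ≈ 0.41 visits

δ = (z_α + z_β) · √((σ₁²+σ₂²)/n)
  = (1.282 + 1.282) · √(8/307)
  = 2.564 · √0.02606
  = 2.564 · 0.1614
  = 0.4139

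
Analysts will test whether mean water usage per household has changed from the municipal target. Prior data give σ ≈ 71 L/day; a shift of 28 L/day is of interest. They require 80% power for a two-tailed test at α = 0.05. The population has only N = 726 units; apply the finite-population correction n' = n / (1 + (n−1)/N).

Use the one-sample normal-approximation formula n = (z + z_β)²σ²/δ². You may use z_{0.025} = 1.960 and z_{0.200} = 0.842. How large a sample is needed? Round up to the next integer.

n = 48

n = (z_{α/2} + z_β)² · σ² / δ²
  = (1.960 + 0.842)² · 71² / 28²
  = 7.8512 · 5041 / 784
  = 50.48
Finite-population correction (N = 726): 50.48 / (1 + (50.48 − 1)/726) = 47.26.
Round up → n = 48.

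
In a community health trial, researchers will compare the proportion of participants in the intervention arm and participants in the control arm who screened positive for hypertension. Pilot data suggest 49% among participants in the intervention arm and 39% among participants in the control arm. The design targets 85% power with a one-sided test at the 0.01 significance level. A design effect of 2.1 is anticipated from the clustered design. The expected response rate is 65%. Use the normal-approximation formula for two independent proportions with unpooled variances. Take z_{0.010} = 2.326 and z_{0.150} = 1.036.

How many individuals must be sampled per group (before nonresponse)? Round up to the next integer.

n = (z_α + z_β)² · [p₁(1−p₁) + p₂(1−p₂)] / (p₁ − p₂)²
  = (2.326 + 1.036)² · (0.49·0.51 + 0.39·0.61) / (0.10)²
  = (3.362)² · (0.2499 + 0.2379) / 0.0100
  = 11.3030 · 0.4878 / 0.0100
  = 551.36
Design effect: 2.1 × 551.36 = 1157.86.
Adjust for 65% response: 1157.86 / 0.65 = 1781.32.
Round up → n = 1782 per group.

n = 1782 per group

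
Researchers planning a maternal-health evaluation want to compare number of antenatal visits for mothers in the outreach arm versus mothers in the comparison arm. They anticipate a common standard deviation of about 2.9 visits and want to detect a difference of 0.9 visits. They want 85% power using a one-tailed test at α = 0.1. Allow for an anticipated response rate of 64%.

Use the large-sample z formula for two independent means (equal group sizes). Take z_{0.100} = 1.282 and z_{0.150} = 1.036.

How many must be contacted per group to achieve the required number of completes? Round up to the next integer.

n = (z_α + z_β)² · (σ₁² + σ₂²) / δ²
  = (1.282 + 1.036)² · (2·2.9² = 16.82) / 0.9²
  = 5.3731 · 16.82 / 0.81
  = 111.58
Adjust for 64% response: 111.58 / 0.64 = 174.34.
Round up → n = 175 per group.

n = 175 per group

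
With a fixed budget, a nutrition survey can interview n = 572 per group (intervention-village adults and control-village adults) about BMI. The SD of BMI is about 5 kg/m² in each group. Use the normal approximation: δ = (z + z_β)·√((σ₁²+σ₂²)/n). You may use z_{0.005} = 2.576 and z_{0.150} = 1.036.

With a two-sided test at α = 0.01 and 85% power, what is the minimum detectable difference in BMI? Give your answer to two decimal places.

Minimum detectable difference ≈ 1.07 kg/m²

δ = (z_{α/2} + z_β) · √((σ₁²+σ₂²)/n)
  = (2.576 + 1.036) · √(50/572)
  = 3.612 · √0.08741
  = 3.612 · 0.2957
  = 1.0679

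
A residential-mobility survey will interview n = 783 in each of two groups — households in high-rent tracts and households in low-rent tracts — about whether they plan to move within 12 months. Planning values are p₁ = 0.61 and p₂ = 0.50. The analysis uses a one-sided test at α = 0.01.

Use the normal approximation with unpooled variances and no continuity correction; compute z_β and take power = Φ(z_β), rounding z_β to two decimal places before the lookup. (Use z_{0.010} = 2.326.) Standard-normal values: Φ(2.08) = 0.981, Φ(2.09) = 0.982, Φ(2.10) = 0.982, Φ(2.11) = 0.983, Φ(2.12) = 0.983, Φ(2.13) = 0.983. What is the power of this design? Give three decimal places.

Power ≈ 0.981

z_β = |p₁−p₂|·√(n/[p₁q₁+p₂q₂]) − z_α
    = 0.11 · √(783/0.4879) − 2.326
    = 0.11 · 40.0604 − 2.326
    = 4.4066 − 2.326 = 2.0806 → 2.08
Power = Φ(2.08) = 0.981.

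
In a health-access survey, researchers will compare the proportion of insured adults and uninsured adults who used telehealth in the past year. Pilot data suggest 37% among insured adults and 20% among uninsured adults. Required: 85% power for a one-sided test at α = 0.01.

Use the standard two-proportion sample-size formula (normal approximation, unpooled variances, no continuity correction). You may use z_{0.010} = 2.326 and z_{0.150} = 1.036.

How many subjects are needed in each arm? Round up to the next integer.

n = 154 per group

n = (z_α + z_β)² · [p₁(1−p₁) + p₂(1−p₂)] / (p₁ − p₂)²
  = (2.326 + 1.036)² · (0.37·0.63 + 0.20·0.80) / (0.17)²
  = (3.362)² · (0.2331 + 0.1600) / 0.0289
  = 11.3030 · 0.3931 / 0.0289
  = 153.74
Round up → n = 154 per group.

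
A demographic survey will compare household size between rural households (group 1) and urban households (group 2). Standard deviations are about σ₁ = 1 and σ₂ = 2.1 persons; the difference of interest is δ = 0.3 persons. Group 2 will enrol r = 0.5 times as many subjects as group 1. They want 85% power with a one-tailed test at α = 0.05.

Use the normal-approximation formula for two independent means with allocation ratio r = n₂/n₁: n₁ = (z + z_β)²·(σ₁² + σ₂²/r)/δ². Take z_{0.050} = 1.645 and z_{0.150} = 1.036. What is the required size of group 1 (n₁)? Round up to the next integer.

n₁ = 785

n₁ = (z_α + z_β)² · (σ₁² + σ₂²/r) / δ²
   = (1.645 + 1.036)² · (1² + 2.1²/0.5) / 0.3²
   = 7.1878 · (1 + 8.82) / 0.09
   = 7.1878 · 9.82 / 0.09
   = 784.26
Round up → n₁ = 785; n₂ = r·n₁ = 0.5 × 785 = 393.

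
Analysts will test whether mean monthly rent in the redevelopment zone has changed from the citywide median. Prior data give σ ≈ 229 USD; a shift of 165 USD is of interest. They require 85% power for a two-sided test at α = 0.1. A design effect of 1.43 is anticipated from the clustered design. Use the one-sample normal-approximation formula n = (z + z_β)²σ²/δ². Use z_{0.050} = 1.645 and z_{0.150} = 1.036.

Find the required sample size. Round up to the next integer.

n = 20

n = (z_{α/2} + z_β)² · σ² / δ²
  = (1.645 + 1.036)² · 229² / 165²
  = 7.1878 · 52441 / 27225
  = 13.85
Design effect: 1.43 × 13.85 = 19.80.
Round up → n = 20.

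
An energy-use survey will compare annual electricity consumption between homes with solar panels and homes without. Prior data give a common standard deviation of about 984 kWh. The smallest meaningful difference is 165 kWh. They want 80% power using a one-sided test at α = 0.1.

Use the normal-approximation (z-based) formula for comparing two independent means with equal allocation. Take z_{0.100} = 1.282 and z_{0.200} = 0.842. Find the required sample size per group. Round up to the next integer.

n = 321 per group

n = (z_α + z_β)² · (σ₁² + σ₂²) / δ²
  = (1.282 + 0.842)² · (2·984² = 1936512) / 165²
  = 4.5114 · 1936512 / 27225
  = 320.89
Round up → n = 321 per group.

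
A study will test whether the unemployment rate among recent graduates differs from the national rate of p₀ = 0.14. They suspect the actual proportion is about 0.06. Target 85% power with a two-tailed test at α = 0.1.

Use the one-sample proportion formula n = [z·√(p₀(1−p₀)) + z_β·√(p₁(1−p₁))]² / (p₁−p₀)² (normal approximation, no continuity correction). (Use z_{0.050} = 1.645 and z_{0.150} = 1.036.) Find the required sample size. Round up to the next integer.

n = 105

n = [z_{α/2}·√(p₀q₀) + z_β·√(p₁q₁)]² / (p₁ − p₀)²
  = [1.645·√(0.14·0.86) + 1.036·√(0.06·0.94)]² / (-0.08)²
  = [1.645·0.3470 + 1.036·0.2375]² / 0.0064
  = [0.8168]² / 0.0064
  = 104.25
Round up → n = 105.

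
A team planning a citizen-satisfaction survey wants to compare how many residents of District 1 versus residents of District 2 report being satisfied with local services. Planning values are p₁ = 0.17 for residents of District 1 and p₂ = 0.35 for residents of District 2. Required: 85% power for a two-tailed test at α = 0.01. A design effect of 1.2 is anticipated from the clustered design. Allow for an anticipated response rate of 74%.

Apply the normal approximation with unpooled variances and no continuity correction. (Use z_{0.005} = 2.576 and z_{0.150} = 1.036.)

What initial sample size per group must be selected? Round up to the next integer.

n = 241 per group

n = (z_{α/2} + z_β)² · [p₁(1−p₁) + p₂(1−p₂)] / (p₁ − p₂)²
  = (2.576 + 1.036)² · (0.17·0.83 + 0.35·0.65) / (-0.18)²
  = (3.612)² · (0.1411 + 0.2275) / 0.0324
  = 13.0465 · 0.3686 / 0.0324
  = 148.42
Design effect: 1.2 × 148.42 = 178.11.
Adjust for 74% response: 178.11 / 0.74 = 240.69.
Round up → n = 241 per group.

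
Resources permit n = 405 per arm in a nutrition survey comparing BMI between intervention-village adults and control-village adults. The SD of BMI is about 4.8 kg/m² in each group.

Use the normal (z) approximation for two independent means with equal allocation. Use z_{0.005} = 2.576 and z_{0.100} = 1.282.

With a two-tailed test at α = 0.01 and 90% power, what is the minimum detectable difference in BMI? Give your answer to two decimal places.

Minimum detectable difference ≈ 1.30 kg/m²

δ = (z_{α/2} + z_β) · √((σ₁²+σ₂²)/n)
  = (2.576 + 1.282) · √(46.08/405)
  = 3.858 · √0.11378
  = 3.858 · 0.3373
  = 1.3013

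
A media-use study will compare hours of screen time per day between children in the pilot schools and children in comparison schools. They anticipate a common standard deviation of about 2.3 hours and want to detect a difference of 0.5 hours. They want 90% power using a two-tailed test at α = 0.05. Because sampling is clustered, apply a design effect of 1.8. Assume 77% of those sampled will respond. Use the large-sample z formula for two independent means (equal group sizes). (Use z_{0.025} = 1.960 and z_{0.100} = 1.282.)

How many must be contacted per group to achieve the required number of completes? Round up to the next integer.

n = (z_{α/2} + z_β)² · (σ₁² + σ₂²) / δ²
  = (1.960 + 1.282)² · (2·2.3² = 10.58) / 0.5²
  = 10.5106 · 10.58 / 0.25
  = 444.81
Design effect: 1.8 × 444.81 = 800.65.
Adjust for 77% response: 800.65 / 0.77 = 1039.81.
Round up → n = 1040 per group.

n = 1040 per group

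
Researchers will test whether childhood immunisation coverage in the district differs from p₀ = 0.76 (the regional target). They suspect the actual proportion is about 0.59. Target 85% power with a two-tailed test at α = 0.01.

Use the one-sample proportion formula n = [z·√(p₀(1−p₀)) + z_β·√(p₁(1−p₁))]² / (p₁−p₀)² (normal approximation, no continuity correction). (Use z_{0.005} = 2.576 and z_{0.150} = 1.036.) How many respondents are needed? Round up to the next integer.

n = [z_{α/2}·√(p₀q₀) + z_β·√(p₁q₁)]² / (p₁ − p₀)²
  = [2.576·√(0.76·0.24) + 1.036·√(0.59·0.41)]² / (-0.17)²
  = [2.576·0.4271 + 1.036·0.4918]² / 0.0289
  = [1.6097]² / 0.0289
  = 89.66
Round up → n = 90.

n = 90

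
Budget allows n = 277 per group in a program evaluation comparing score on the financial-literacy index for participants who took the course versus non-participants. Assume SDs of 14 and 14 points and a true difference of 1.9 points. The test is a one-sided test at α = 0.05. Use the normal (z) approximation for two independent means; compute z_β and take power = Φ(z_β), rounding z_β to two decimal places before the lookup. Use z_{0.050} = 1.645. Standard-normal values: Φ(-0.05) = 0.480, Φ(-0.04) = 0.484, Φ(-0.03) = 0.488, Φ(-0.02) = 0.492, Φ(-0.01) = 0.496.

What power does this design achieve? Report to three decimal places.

Power ≈ 0.480

z_β = δ·√(n/(σ₁²+σ₂²)) − z_α
    = 1.9 · √(277/392) − 1.645
    = 1.9 · 0.84061 − 1.645
    = 1.5972 − 1.645 = -0.0478 → -0.05
Power = Φ(-0.05) = 0.480.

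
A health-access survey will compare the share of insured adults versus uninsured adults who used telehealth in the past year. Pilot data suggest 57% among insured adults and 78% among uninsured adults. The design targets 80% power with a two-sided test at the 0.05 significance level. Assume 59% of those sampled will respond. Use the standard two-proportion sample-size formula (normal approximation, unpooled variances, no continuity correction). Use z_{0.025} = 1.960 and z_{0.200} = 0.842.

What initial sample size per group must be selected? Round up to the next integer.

n = (z_{α/2} + z_β)² · [p₁(1−p₁) + p₂(1−p₂)] / (p₁ − p₂)²
  = (1.960 + 0.842)² · (0.57·0.43 + 0.78·0.22) / (-0.21)²
  = (2.802)² · (0.2451 + 0.1716) / 0.0441
  = 7.8512 · 0.4167 / 0.0441
  = 74.19
Adjust for 59% response: 74.19 / 0.59 = 125.74.
Round up → n = 126 per group.

n = 126 per group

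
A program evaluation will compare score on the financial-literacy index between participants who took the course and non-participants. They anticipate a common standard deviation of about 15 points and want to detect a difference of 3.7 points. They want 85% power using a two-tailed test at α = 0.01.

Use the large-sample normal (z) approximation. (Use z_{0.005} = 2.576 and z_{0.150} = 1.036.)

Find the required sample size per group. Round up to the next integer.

n = (z_{α/2} + z_β)² · (σ₁² + σ₂²) / δ²
  = (2.576 + 1.036)² · (2·15² = 450) / 3.7²
  = 13.0465 · 450 / 13.69
  = 428.85
Round up → n = 429 per group.

n = 429 per group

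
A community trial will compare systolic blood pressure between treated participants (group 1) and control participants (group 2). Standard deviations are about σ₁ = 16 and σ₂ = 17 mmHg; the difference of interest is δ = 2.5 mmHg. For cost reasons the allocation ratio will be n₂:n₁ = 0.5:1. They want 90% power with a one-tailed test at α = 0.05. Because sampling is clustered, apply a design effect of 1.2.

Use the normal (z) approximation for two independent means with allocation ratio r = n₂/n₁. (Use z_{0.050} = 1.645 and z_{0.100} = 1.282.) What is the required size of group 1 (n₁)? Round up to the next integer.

n₁ = 1372

n₁ = (z_α + z_β)² · (σ₁² + σ₂²/r) / δ²
   = (1.645 + 1.282)² · (16² + 17²/0.5) / 2.5²
   = 8.5673 · (256 + 578) / 6.25
   = 8.5673 · 834 / 6.25
   = 1143.22
Design effect: 1.2 × 1143.22 = 1371.87.
Round up → n₁ = 1372; n₂ = r·n₁ = 0.5 × 1372 = 686.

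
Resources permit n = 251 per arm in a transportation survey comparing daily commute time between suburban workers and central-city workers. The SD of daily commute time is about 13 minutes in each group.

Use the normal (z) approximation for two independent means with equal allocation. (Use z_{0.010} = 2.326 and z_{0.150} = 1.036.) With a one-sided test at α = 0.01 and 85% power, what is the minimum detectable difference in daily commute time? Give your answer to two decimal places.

δ = (z_α + z_β) · √((σ₁²+σ₂²)/n)
  = (2.326 + 1.036) · √(338/251)
  = 3.362 · √1.3466
  = 3.362 · 1.1604
  = 3.9014

Minimum detectable difference ≈ 3.90 minutes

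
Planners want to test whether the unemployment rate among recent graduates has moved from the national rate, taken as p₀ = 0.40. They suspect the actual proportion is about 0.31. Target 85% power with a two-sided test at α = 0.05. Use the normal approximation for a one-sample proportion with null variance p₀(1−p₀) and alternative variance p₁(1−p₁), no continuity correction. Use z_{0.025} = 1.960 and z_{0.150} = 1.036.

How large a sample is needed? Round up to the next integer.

n = [z_{α/2}·√(p₀q₀) + z_β·√(p₁q₁)]² / (p₁ − p₀)²
  = [1.960·√(0.40·0.60) + 1.036·√(0.31·0.69)]² / (-0.09)²
  = [1.960·0.4899 + 1.036·0.4625]² / 0.0081
  = [1.4393]² / 0.0081
  = 255.77
Round up → n = 256.

n = 256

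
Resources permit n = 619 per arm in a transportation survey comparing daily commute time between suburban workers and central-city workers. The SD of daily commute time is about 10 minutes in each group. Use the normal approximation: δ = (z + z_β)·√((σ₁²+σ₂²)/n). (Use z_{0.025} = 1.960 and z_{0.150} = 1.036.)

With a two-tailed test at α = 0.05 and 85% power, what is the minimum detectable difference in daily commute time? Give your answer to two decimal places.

Minimum detectable difference ≈ 1.70 minutes

δ = (z_{α/2} + z_β) · √((σ₁²+σ₂²)/n)
  = (1.960 + 1.036) · √(200/619)
  = 2.996 · √0.3231
  = 2.996 · 0.5684
  = 1.7030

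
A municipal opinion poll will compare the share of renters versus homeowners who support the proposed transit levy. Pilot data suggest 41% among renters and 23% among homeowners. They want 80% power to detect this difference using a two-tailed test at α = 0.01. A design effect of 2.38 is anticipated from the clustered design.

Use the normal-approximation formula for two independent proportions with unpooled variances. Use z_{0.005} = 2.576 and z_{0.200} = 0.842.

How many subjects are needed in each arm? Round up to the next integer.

n = 360 per group

n = (z_{α/2} + z_β)² · [p₁(1−p₁) + p₂(1−p₂)] / (p₁ − p₂)²
  = (2.576 + 0.842)² · (0.41·0.59 + 0.23·0.77) / (0.18)²
  = (3.418)² · (0.2419 + 0.1771) / 0.0324
  = 11.6827 · 0.4190 / 0.0324
  = 151.08
Design effect: 2.38 × 151.08 = 359.58.
Round up → n = 360 per group.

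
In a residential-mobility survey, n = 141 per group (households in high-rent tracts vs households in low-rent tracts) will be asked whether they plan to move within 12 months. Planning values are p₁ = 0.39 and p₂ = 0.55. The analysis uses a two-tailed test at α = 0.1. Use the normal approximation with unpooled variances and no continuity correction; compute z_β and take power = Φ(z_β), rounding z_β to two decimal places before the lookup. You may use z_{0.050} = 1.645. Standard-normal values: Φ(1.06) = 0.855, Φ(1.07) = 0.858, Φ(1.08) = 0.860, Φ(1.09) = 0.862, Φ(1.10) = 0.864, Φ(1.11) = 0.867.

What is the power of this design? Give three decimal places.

z_β = |p₁−p₂|·√(n/[p₁q₁+p₂q₂]) − z_{α/2}
    = 0.16 · √(141/0.4854) − 1.645
    = 0.16 · 17.0435 − 1.645
    = 2.7270 − 1.645 = 1.0820 → 1.08
Power = Φ(1.08) = 0.860.

Power ≈ 0.860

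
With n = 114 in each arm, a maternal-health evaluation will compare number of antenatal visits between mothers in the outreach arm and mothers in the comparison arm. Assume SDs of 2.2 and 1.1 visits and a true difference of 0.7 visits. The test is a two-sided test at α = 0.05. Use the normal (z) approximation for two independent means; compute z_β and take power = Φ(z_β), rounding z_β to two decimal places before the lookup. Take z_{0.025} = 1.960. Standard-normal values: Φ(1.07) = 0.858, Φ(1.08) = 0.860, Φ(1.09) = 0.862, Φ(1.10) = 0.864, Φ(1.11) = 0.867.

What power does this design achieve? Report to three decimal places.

z_β = δ·√(n/(σ₁²+σ₂²)) − z_{α/2}
    = 0.7 · √(114/6.05) − 1.960
    = 0.7 · 4.34085 − 1.960
    = 3.0386 − 1.960 = 1.0786 → 1.08
Power = Φ(1.08) = 0.860.

Power ≈ 0.860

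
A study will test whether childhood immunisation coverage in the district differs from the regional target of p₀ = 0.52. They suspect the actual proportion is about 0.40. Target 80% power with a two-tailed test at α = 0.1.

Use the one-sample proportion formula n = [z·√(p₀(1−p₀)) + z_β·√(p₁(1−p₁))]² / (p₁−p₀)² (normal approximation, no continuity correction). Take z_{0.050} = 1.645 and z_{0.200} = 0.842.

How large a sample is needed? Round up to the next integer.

n = [z_{α/2}·√(p₀q₀) + z_β·√(p₁q₁)]² / (p₁ − p₀)²
  = [1.645·√(0.52·0.48) + 0.842·√(0.40·0.60)]² / (-0.12)²
  = [1.645·0.4996 + 0.842·0.4899]² / 0.0144
  = [1.2343]² / 0.0144
  = 105.80
Round up → n = 106.

n = 106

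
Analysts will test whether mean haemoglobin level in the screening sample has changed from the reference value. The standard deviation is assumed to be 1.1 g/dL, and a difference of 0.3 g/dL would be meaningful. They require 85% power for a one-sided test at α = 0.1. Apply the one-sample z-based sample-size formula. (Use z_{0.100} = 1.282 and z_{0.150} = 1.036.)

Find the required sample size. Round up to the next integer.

n = 73

n = (z_α + z_β)² · σ² / δ²
  = (1.282 + 1.036)² · 1.1² / 0.3²
  = 5.3731 · 1.21 / 0.09
  = 72.24
Round up → n = 73.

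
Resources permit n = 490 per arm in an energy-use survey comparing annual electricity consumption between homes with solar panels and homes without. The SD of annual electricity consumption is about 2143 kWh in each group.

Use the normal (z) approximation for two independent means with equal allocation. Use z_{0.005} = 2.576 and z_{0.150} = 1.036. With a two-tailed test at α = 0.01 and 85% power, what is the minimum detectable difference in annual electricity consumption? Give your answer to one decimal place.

Minimum detectable difference ≈ 494.5 kWh

δ = (z_{α/2} + z_β) · √((σ₁²+σ₂²)/n)
  = (2.576 + 1.036) · √(9184898/490)
  = 3.612 · √18744.7
  = 3.612 · 136.9112
  = 494.5234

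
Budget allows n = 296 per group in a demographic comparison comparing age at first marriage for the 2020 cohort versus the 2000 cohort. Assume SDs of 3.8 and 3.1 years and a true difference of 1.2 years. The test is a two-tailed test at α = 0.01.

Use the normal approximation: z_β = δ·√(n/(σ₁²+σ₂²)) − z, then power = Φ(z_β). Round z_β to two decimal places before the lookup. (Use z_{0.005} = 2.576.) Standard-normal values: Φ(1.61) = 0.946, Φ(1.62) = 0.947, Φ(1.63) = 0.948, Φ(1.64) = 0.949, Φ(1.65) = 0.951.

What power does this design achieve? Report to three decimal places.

z_β = δ·√(n/(σ₁²+σ₂²)) − z_{α/2}
    = 1.2 · √(296/24.05) − 2.576
    = 1.2 · 3.50823 − 2.576
    = 4.2099 − 2.576 = 1.6339 → 1.63
Power = Φ(1.63) = 0.948.

Power ≈ 0.948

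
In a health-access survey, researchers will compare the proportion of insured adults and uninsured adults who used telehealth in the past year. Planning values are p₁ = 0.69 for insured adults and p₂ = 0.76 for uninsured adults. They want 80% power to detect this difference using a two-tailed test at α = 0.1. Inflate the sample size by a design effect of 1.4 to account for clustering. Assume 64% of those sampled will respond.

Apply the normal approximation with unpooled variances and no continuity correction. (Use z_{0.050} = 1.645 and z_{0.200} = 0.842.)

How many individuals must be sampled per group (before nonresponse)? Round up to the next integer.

n = 1095 per group

n = (z_{α/2} + z_β)² · [p₁(1−p₁) + p₂(1−p₂)] / (p₁ − p₂)²
  = (1.645 + 0.842)² · (0.69·0.31 + 0.76·0.24) / (-0.07)²
  = (2.487)² · (0.2139 + 0.1824) / 0.0049
  = 6.1852 · 0.3963 / 0.0049
  = 500.24
Design effect: 1.4 × 500.24 = 700.34.
Adjust for 64% response: 700.34 / 0.64 = 1094.28.
Round up → n = 1095 per group.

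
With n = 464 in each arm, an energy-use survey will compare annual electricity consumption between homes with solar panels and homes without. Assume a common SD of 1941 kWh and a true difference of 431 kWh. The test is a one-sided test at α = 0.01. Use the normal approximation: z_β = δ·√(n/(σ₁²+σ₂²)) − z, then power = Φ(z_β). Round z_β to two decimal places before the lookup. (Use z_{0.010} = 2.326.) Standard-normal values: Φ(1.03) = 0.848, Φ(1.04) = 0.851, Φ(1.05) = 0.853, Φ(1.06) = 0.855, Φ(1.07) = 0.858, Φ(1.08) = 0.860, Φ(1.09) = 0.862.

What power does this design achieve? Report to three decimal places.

z_β = δ·√(n/(σ₁²+σ₂²)) − z_α
    = 431 · √(464/7534962) − 2.326
    = 431 · 0.00785 − 2.326
    = 3.3822 − 2.326 = 1.0562 → 1.06
Power = Φ(1.06) = 0.855.

Power ≈ 0.855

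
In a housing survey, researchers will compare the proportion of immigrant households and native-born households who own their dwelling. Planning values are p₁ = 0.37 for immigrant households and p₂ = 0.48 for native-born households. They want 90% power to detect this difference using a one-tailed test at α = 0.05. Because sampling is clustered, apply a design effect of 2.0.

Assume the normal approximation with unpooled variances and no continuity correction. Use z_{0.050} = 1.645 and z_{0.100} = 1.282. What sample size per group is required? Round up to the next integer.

n = (z_α + z_β)² · [p₁(1−p₁) + p₂(1−p₂)] / (p₁ − p₂)²
  = (1.645 + 1.282)² · (0.37·0.63 + 0.48·0.52) / (-0.11)²
  = (2.927)² · (0.2331 + 0.2496) / 0.0121
  = 8.5673 · 0.4827 / 0.0121
  = 341.77
Design effect: 2.0 × 341.77 = 683.55.
Round up → n = 684 per group.

n = 684 per group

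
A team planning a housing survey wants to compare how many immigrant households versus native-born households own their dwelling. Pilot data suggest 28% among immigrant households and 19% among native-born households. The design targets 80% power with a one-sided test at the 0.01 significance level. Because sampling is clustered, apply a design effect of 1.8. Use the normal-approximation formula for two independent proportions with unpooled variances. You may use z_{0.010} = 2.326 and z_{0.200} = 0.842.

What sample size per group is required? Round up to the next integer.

n = (z_α + z_β)² · [p₁(1−p₁) + p₂(1−p₂)] / (p₁ − p₂)²
  = (2.326 + 0.842)² · (0.28·0.72 + 0.19·0.81) / (0.09)²
  = (3.168)² · (0.2016 + 0.1539) / 0.0081
  = 10.0362 · 0.3555 / 0.0081
  = 440.48
Design effect: 1.8 × 440.48 = 792.86.
Round up → n = 793 per group.

n = 793 per group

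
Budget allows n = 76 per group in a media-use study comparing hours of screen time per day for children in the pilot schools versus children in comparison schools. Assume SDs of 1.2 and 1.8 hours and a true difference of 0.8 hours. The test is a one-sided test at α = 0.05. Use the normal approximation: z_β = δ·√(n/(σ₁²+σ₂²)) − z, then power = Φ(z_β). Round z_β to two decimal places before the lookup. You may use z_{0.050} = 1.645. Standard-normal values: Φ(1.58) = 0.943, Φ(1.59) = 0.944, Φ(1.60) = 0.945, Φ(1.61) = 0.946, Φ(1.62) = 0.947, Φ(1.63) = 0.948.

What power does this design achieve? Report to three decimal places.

Power ≈ 0.943

z_β = δ·√(n/(σ₁²+σ₂²)) − z_α
    = 0.8 · √(76/4.68) − 1.645
    = 0.8 · 4.02980 − 1.645
    = 3.2238 − 1.645 = 1.5788 → 1.58
Power = Φ(1.58) = 0.943.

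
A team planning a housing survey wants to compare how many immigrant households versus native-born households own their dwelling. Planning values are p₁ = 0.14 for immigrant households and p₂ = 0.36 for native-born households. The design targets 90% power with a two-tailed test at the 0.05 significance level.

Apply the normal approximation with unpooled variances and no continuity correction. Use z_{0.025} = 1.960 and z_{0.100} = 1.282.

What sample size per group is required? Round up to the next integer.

n = (z_{α/2} + z_β)² · [p₁(1−p₁) + p₂(1−p₂)] / (p₁ − p₂)²
  = (1.960 + 1.282)² · (0.14·0.86 + 0.36·0.64) / (-0.22)²
  = (3.242)² · (0.1204 + 0.2304) / 0.0484
  = 10.5106 · 0.3508 / 0.0484
  = 76.18
Round up → n = 77 per group.

n = 77 per group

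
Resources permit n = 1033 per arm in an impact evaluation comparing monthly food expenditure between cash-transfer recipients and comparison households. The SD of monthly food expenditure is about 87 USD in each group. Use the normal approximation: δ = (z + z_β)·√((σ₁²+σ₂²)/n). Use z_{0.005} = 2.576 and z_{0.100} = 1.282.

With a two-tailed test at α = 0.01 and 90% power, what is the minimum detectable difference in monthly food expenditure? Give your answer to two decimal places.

Minimum detectable difference ≈ 14.77 USD

δ = (z_{α/2} + z_β) · √((σ₁²+σ₂²)/n)
  = (2.576 + 1.282) · √(15138/1033)
  = 3.858 · √14.6544
  = 3.858 · 3.8281
  = 14.7688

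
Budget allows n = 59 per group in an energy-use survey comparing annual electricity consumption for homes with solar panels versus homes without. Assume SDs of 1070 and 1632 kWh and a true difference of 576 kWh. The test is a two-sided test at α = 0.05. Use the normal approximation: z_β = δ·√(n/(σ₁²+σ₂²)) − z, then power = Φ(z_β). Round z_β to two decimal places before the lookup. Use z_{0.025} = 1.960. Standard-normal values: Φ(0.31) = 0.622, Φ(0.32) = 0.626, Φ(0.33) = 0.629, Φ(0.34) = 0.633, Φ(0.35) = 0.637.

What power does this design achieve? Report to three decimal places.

z_β = δ·√(n/(σ₁²+σ₂²)) − z_{α/2}
    = 576 · √(59/3808324) − 1.960
    = 576 · 0.00394 − 1.960
    = 2.2672 − 1.960 = 0.3072 → 0.31
Power = Φ(0.31) = 0.622.

Power ≈ 0.622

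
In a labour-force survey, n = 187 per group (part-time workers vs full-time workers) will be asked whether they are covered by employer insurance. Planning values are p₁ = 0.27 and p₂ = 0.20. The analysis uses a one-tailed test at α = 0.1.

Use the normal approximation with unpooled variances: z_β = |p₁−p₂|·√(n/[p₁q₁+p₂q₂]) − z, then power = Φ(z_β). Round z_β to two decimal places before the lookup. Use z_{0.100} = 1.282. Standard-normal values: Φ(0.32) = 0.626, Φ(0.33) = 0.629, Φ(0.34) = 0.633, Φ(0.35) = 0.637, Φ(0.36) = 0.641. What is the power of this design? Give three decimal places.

Power ≈ 0.626

z_β = |p₁−p₂|·√(n/[p₁q₁+p₂q₂]) − z_α
    = 0.07 · √(187/0.3571) − 1.282
    = 0.07 · 22.8837 − 1.282
    = 1.6019 − 1.282 = 0.3199 → 0.32
Power = Φ(0.32) = 0.626.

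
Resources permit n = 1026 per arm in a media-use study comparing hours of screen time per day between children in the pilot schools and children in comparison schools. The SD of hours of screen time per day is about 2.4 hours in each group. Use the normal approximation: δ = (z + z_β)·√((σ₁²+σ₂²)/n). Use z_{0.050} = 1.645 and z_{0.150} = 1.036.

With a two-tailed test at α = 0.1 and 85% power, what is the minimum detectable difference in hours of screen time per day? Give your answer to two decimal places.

δ = (z_{α/2} + z_β) · √((σ₁²+σ₂²)/n)
  = (1.645 + 1.036) · √(11.52/1026)
  = 2.681 · √0.01123
  = 2.681 · 0.1060
  = 0.2841

Minimum detectable difference ≈ 0.28 hours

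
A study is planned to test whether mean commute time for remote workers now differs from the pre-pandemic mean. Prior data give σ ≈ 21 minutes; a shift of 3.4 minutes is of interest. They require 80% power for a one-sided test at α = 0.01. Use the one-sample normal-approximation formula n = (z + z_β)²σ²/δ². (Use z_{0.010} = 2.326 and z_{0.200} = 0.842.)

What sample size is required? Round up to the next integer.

n = 383

n = (z_α + z_β)² · σ² / δ²
  = (2.326 + 0.842)² · 21² / 3.4²
  = 10.0362 · 441 / 11.56
  = 382.87
Round up → n = 383.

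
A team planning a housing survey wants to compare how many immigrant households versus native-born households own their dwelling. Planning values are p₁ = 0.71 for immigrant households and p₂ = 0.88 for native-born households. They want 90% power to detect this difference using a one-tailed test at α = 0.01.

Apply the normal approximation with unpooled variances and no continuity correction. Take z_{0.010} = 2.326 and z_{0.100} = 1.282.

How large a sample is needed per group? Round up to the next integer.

n = 141 per group

n = (z_α + z_β)² · [p₁(1−p₁) + p₂(1−p₂)] / (p₁ − p₂)²
  = (2.326 + 1.282)² · (0.71·0.29 + 0.88·0.12) / (-0.17)²
  = (3.608)² · (0.2059 + 0.1056) / 0.0289
  = 13.0177 · 0.3115 / 0.0289
  = 140.31
Round up → n = 141 per group.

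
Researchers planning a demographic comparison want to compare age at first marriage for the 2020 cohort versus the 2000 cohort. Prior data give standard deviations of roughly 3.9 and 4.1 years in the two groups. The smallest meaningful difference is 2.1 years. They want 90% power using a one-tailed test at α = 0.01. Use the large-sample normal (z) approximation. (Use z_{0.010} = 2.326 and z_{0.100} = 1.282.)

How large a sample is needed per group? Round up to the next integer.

n = (z_α + z_β)² · (σ₁² + σ₂²) / δ²
  = (2.326 + 1.282)² · (3.9² + 4.1² = 32.02) / 2.1²
  = 13.0177 · 32.02 / 4.41
  = 94.52
Round up → n = 95 per group.

n = 95 per group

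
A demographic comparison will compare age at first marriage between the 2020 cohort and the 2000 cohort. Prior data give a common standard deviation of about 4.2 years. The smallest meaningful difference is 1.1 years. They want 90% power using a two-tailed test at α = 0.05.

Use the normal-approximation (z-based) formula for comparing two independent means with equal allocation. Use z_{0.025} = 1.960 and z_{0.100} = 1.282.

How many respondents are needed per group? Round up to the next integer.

n = 307 per group

n = (z_{α/2} + z_β)² · (σ₁² + σ₂²) / δ²
  = (1.960 + 1.282)² · (2·4.2² = 35.28) / 1.1²
  = 10.5106 · 35.28 / 1.21
  = 306.46
Round up → n = 307 per group.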